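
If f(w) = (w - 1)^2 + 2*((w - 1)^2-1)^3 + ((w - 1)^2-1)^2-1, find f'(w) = 12*w^5 - 60*w^4 + 100*w^3 - 60*w^2 + 10*w - 2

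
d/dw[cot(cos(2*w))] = 2*sin(2*w)/sin(cos(2*w))^2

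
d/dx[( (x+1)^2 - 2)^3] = 6*x^5 + 30*x^4 + 36*x^3 - 12*x^2 - 18*x + 6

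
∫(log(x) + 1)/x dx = (log(x) + 2)*log(x)/2 + C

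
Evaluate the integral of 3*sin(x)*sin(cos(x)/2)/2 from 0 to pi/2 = 3 - 3*cos(1/2)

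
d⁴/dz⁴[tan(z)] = 24*tan(z)^5 + 40*tan(z)^3 + 16*tan(z)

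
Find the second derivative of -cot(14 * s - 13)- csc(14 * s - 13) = -392*cot(14*s - 13)^3 - 392*cot(14*s - 13)^2*csc(14*s - 13) - 392*cot(14*s - 13) - 196*csc(14*s - 13)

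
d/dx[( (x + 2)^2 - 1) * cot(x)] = -x^2/sin(x)^2 + 2*x/tan(x) - 4*x/sin(x)^2 + 4/tan(x) - 3/sin(x)^2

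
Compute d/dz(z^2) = 2*z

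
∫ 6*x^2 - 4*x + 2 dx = 2*x^3 - 2*x^2 + 2*x + C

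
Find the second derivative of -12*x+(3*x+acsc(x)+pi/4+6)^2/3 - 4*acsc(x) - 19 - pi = (36*x^5*sqrt(1 - 1/x^2) - 36*x^3*sqrt(1 - 1/x^2) + 8*x^2*acsc(x) + 2*pi*x^2 + 4*x*sqrt(1 - 1/x^2) + 12*x - 4*acsc(x) - pi)/(6*x^5*sqrt(1 - 1/x^2) - 6*x^3*sqrt(1 - 1/x^2))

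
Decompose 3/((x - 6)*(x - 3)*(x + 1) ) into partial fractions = 3/(28*(x + 1)) - 1/(4*(x - 3)) + 1/(7*(x - 6))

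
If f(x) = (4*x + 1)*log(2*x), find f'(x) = (4*x*log(x) + 4*x*log(2) + 4*x + 1)/x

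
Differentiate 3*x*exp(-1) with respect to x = 3*exp(-1)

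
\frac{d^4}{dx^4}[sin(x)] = sin(x)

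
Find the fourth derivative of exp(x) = exp(x)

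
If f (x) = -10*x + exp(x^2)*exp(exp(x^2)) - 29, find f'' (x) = 4*x^2*exp(x^2 + exp(x^2)) + 12*x^2*exp(2*x^2 + exp(x^2)) + 4*x^2*exp(3*x^2 + exp(x^2)) + 2*exp(x^2 + exp(x^2)) + 2*exp(2*x^2 + exp(x^2))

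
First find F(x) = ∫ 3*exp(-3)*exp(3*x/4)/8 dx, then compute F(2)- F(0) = -exp(-3)/2 + exp(-3/2)/2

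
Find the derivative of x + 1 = 1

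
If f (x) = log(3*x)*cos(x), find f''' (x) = (x^3*log(x)*sin(x) + x^3*log(3)*sin(x) - 3*x^2*cos(x) + 3*x*sin(x) + 2*cos(x))/x^3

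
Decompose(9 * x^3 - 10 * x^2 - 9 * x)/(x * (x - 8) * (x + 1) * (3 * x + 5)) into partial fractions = 147/(29*(3*x + 5)) - 5/(9*(x + 1)) + 487/(261*(x - 8))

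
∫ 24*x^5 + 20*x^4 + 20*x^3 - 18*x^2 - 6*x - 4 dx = 4*x^6 + 4*x^5 + 5*x^4 - 6*x^3 - 3*x^2 - 4*x + C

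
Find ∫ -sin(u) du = cos(u) + C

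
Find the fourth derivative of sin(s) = sin(s)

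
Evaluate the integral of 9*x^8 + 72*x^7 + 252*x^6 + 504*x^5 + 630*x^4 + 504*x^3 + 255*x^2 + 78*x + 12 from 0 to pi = -2 + (1 + pi)^3 + (1 + pi)^9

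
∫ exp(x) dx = exp(x) + C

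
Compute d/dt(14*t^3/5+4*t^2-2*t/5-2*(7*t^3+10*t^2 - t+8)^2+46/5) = -588*t^5 - 1400*t^4 - 688*t^3 - 2718*t^2/5 - 636*t + 158/5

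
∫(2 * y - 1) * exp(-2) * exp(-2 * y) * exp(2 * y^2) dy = exp(2*y^2 - 2*y - 2)/2 + C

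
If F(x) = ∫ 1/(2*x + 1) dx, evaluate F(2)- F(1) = -log(6)/2 + log(10)/2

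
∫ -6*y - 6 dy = -3*y^2 - 6*y + C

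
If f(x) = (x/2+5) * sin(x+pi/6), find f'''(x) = -x*cos(x + pi/6)/2 - 3*sin(x + pi/6)/2 - 5*cos(x + pi/6)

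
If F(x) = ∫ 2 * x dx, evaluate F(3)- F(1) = 8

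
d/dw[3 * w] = 3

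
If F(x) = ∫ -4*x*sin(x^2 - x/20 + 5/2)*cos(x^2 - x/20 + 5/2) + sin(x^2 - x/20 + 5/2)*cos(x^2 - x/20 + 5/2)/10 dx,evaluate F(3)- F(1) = -cos(69/10)/2 + cos(227/10)/2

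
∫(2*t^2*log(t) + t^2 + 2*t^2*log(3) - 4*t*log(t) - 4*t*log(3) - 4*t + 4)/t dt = (t - 2)^2*log(3*t) + C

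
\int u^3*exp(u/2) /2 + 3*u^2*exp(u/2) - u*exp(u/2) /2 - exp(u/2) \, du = u*(u^2 - 1)*exp(u/2) + C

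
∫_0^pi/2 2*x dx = pi^2/4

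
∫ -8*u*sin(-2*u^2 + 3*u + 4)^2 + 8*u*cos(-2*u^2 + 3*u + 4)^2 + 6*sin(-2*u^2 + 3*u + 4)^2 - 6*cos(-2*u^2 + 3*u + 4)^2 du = -sin(-4*u^2 + 6*u + 8) + C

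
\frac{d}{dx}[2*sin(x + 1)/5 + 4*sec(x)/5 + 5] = 2*cos(x + 1)/5 + 4*tan(x)*sec(x)/5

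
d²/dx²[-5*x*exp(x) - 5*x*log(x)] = (-5*x^2*exp(x) - 10*x*exp(x) - 5)/x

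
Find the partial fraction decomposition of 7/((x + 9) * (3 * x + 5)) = 21/(22*(3*x + 5)) - 7/(22*(x + 9))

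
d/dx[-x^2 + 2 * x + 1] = 2 - 2*x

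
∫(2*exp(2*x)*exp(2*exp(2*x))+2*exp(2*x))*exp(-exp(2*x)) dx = 2*sinh(exp(2*x)) + C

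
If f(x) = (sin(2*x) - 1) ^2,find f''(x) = -8*sin(2*x)^2 + 8*sin(2*x) + 8*cos(2*x)^2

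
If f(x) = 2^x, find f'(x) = 2^x*log(2)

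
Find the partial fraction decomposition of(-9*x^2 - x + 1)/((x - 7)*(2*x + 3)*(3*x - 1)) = 3/(220*(3*x - 1)) - 71/(187*(2*x + 3)) - 447/(340*(x - 7))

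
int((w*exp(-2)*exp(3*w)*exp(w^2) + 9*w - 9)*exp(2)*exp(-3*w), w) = (-6*w + (exp(w^2) - 4)*exp(3*w - 2) + 4)*exp(2 - 3*w)/2 + C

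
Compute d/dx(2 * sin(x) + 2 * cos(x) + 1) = -2*sin(x) + 2*cos(x)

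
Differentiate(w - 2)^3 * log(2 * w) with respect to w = (3*w^3*log(w) + w^3 + 3*w^3*log(2) - 12*w^2*log(w) - 12*w^2*log(2) - 6*w^2 + 12*w*log(w) + 12*w*log(2) + 12*w - 8)/w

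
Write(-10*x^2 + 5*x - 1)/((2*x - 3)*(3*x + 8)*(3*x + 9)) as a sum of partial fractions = 769/(75*(3*x + 8)) - 64/(675*(2*x - 3)) - 106/(27*(x + 3))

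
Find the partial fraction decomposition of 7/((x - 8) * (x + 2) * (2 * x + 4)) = -7/(200*(x + 2)) - 7/(20*(x + 2)^2) + 7/(200*(x - 8))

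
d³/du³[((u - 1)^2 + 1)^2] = 24*u - 24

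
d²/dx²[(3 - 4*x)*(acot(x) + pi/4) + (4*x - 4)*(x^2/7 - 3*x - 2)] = (24*x^5 - 176*x^4 + 48*x^3 - 352*x^2 + 66*x - 120)/(7*x^4 + 14*x^2 + 7)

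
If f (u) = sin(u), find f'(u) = cos(u)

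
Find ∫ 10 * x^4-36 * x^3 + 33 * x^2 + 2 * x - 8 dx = 2*x^5 - 9*x^4 + 11*x^3 + x^2 - 8*x + C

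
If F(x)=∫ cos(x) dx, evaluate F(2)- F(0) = sin(2)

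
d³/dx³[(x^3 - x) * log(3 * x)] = (6*x^2*log(x) + 6*x^2*log(3) + 11*x^2 + 1)/x^2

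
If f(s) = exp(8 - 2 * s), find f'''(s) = -8*exp(8 - 2*s)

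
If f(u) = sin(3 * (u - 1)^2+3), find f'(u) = 6*(u - 1)*cos(3*u^2 - 6*u + 6)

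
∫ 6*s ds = 3*s^2 + C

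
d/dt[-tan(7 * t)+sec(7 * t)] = 7*(sin(7*t) - 1)/cos(7*t)^2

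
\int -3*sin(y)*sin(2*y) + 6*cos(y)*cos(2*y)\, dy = 3*sin(2*y)*cos(y) + C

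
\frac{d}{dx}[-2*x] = -2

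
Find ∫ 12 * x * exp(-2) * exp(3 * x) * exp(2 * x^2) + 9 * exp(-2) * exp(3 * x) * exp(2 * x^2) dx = 3*exp(2*x^2 + 3*x - 2) + C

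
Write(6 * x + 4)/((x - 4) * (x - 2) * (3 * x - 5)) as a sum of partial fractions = 18/(3*x - 5) - 8/(x - 2) + 2/(x - 4)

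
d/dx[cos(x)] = -sin(x)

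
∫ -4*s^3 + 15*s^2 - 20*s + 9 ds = -s^4 + 5*s^3 - 10*s^2 + 9*s + C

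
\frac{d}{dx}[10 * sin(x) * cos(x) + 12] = 10*cos(2*x)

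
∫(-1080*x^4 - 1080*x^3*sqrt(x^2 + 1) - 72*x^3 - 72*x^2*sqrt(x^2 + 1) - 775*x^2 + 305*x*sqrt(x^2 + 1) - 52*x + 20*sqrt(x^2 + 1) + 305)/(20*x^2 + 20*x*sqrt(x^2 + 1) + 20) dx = -18*x^3 - 9*x^2/5 + 61*x/4 + log(x + sqrt(x^2 + 1)) + C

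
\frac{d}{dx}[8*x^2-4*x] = 16*x - 4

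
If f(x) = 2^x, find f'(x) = 2^x*log(2)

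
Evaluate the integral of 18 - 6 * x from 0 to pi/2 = 27 - 3*(-3 + pi/2)^2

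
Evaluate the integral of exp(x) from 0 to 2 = -1 + exp(2)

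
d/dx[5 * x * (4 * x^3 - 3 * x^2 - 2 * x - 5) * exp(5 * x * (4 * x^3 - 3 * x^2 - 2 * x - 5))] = (1600*x^7 - 2100*x^6 - 525*x^5 - 1750*x^4 + 1780*x^3 + 705*x^2 + 605*x - 25)*exp(20*x^4 - 15*x^3 - 10*x^2 - 25*x)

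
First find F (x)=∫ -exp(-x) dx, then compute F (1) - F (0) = -1 + exp(-1)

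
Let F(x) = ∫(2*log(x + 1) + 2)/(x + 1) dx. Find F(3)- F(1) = -(log(2) + 1)^2 + (1 + log(4))^2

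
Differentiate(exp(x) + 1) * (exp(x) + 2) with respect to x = 2*exp(2*x) + 3*exp(x)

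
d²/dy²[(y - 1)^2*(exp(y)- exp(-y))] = (y^2*exp(2*y) - y^2 + 2*y*exp(2*y) + 6*y - exp(2*y) - 7)*exp(-y)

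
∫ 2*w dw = w^2 + C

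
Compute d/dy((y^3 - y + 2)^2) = 6*y^5 - 8*y^3 + 12*y^2 + 2*y - 4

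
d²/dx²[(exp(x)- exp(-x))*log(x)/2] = (x^2*exp(2*x)*log(x) - x^2*log(x) + 2*x*exp(2*x) + 2*x - exp(2*x) + 1)*exp(-x)/(2*x^2)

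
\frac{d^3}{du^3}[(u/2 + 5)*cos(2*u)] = 4*u*sin(2*u) + 40*sin(2*u) - 6*cos(2*u)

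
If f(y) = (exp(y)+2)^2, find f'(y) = 2*exp(2*y) + 4*exp(y)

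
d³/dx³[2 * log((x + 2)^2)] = 8/(x^3 + 6*x^2 + 12*x + 8)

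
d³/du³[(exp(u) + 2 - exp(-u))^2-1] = (8*exp(4*u) + 4*exp(3*u) + 4*exp(u) - 8)*exp(-2*u)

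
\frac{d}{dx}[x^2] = 2*x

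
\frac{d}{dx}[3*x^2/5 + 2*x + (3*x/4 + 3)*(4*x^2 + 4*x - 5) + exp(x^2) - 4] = 9*x^2 + 2*x*exp(x^2) + 156*x/5 + 41/4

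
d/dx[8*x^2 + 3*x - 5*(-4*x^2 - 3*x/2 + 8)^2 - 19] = -320*x^3 - 180*x^2 + 1267*x/2 + 123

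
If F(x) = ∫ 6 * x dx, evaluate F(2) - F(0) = 12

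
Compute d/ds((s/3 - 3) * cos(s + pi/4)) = -s*sin(s + pi/4)/3 + 3*sin(s + pi/4) + cos(s + pi/4)/3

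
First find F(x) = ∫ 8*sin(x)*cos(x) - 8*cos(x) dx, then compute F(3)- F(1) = -4*(-1 + sin(1))^2 + 4*(-1 + sin(3))^2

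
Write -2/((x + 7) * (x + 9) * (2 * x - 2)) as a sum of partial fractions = -1/(20*(x + 9)) + 1/(16*(x + 7)) - 1/(80*(x - 1))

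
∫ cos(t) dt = sin(t) + C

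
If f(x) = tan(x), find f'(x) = cos(x)^(-2)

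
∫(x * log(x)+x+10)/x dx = (x + 10)*log(x) + C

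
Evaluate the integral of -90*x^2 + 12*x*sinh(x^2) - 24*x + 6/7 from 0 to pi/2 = -15*pi^3/4 - 3*pi^2 - 6 + 3*pi/7 + 6*cosh(pi^2/4)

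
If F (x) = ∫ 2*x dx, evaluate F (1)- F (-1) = 0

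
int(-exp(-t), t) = exp(-t) + C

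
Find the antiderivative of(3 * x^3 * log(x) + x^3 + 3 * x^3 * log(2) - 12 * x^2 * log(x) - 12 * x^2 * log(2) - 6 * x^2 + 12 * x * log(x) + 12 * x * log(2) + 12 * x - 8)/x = (x - 2)^3*log(2*x) + C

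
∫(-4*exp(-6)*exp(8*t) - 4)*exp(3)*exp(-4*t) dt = -2*sinh(4*t - 3) + C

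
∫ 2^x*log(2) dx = 2^x + C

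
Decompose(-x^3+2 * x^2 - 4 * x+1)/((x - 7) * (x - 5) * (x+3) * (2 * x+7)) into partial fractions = -659/(357*(2*x + 7)) + 29/(40*(x + 3)) + 47/(136*(x - 5)) - 68/(105*(x - 7))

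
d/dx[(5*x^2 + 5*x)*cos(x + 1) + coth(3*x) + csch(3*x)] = -5*x^2*sin(x + 1) - 5*x*sin(x + 1) + 10*x*cos(x + 1) + 5*cos(x + 1) - 3*cosh(3*x)/sinh(3*x)^2 - 3/sinh(3*x)^2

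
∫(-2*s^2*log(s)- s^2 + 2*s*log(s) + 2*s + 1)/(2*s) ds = (-s^2 + 2*s + 1)*log(s)/2 + C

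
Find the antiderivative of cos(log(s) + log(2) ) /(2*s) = sin(log(2*s))/2 + C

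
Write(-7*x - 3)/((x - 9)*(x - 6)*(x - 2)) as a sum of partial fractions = -17/(28*(x - 2)) + 15/(4*(x - 6)) - 22/(7*(x - 9))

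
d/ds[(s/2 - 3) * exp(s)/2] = s*exp(s)/4 - 5*exp(s)/4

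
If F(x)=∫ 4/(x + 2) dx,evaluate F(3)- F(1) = -4*log(3) + 4*log(5)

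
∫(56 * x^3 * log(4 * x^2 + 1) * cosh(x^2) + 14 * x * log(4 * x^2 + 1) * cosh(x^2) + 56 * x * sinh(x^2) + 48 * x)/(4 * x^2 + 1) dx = (7*sinh(x^2) + 6)*log(4*x^2 + 1) + C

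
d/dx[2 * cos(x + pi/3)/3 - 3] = -2*sin(x + pi/3)/3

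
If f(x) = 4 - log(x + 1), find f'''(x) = -2/(x^3 + 3*x^2 + 3*x + 1)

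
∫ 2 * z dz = z^2 + C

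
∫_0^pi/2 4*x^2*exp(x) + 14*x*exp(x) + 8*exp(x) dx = -2 + 2*(1 + 3*pi/2 + pi^2/2)*exp(pi/2)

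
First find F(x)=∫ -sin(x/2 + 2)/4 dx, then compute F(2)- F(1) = cos(3)/2 - cos(5/2)/2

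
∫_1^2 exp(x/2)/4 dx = -exp(1/2)/2 + E/2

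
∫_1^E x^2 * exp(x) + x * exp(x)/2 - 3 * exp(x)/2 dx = E/2 + (-3*E + 2*exp(2))*exp(E)/2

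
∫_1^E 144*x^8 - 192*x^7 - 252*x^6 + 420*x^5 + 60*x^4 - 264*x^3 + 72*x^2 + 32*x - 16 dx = -2*exp(2) - 4*E + 2 + 4*exp(3) + 2*(-exp(2) - 2*E + 1 + 2*exp(3))^3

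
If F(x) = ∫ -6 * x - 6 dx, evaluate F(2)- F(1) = -15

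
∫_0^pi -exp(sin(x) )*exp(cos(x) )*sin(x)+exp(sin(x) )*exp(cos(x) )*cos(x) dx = -E + exp(-1)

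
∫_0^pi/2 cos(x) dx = 1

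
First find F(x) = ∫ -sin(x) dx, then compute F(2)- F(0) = -1 + cos(2)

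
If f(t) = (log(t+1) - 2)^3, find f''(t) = (-3*log(t + 1)^2 + 18*log(t + 1) - 24)/(t^2 + 2*t + 1)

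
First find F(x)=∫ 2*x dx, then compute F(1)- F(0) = 1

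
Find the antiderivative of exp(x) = exp(x) + C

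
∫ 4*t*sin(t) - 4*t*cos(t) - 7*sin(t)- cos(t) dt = -sqrt(2)*(4*t - 3)*sin(t + pi/4) + C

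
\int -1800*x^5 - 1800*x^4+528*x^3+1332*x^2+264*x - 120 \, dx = -300*x^6 - 360*x^5 + 132*x^4 + 444*x^3 + 132*x^2 - 120*x + C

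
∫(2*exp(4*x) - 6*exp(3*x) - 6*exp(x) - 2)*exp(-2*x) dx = ((exp(x) - 3)*exp(x) - 1)^2*exp(-2*x) + C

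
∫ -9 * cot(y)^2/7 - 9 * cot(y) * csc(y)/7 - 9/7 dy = 9/(7*tan(y)) + 9/(7*sin(y)) + C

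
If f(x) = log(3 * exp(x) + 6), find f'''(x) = (-2*exp(2*x) + 4*exp(x))/(exp(3*x) + 6*exp(2*x) + 12*exp(x) + 8)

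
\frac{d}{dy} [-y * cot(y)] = y*cot(y)^2 + y - cot(y)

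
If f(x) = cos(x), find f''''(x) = cos(x)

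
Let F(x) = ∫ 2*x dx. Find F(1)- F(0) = 1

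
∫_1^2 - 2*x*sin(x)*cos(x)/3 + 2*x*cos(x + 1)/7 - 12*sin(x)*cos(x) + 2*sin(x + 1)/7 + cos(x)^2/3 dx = 10*cos(4)/3 - 2*sin(2)/7 + 4*sin(3)/7 + 1/6 - 19*cos(2)/6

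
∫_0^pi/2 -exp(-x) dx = -1 + exp(-pi/2)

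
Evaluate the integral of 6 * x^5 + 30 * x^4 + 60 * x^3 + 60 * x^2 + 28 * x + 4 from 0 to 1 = 60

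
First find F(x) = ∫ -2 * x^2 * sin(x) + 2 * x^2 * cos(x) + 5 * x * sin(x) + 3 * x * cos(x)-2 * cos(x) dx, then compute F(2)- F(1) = 5*cos(2) + 5*sin(2)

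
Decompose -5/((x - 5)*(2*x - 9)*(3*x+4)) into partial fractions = -9/(133*(3*x + 4)) + 4/(7*(2*x - 9)) - 5/(19*(x - 5))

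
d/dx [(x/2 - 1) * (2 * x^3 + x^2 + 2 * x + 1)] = 4*x^3 - 9*x^2/2 - 3/2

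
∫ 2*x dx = x^2 + C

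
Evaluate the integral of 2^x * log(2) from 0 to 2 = 3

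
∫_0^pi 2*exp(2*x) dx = -1 + exp(2*pi)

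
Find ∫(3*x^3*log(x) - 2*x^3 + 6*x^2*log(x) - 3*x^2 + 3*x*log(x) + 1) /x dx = (x + 1)^3*(log(x) - 1) + C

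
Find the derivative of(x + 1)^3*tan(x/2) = (x + 1)^2*(x/(2*cos(x/2)^2) + 3*tan(x/2) + 1/(2*cos(x/2)^2))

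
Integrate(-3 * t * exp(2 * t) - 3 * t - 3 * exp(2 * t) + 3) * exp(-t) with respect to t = -6*t*sinh(t) + C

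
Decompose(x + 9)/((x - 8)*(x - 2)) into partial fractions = -11/(6*(x - 2)) + 17/(6*(x - 8))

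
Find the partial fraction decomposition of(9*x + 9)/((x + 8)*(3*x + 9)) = 21/(5*(x + 8)) - 6/(5*(x + 3))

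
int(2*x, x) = x^2 + C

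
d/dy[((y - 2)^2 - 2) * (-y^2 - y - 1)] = -4*y^3 + 9*y^2 + 2*y + 2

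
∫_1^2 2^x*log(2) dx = 2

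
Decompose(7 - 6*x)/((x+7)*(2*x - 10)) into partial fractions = -49/(24*(x + 7)) - 23/(24*(x - 5))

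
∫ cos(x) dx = sin(x) + C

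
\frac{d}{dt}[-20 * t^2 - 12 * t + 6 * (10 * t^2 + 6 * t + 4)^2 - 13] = 2400*t^3 + 2160*t^2 + 1352*t + 276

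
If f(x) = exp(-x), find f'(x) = -exp(-x)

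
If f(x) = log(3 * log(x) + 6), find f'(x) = 1/(x*log(x) + 2*x)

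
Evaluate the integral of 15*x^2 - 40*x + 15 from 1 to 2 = -10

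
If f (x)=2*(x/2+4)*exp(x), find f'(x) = x*exp(x) + 9*exp(x)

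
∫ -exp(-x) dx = exp(-x) + C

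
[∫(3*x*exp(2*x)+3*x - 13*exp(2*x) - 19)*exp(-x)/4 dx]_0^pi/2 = (-4 + 3*pi/8)*(-exp(-pi/2) + exp(pi/2))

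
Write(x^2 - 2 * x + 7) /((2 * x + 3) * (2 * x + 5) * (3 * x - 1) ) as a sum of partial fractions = 58/(187*(3*x - 1)) + 73/(68*(2*x + 5)) - 49/(44*(2*x + 3))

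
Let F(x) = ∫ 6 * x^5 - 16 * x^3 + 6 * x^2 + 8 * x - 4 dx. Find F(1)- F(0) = -1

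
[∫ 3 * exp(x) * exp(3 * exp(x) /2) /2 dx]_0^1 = -exp(3/2) + exp(3*E/2)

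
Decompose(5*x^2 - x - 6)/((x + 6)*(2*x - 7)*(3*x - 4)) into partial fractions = -7/(143*(3*x - 4)) + 207/(247*(2*x - 7)) + 90/(209*(x + 6))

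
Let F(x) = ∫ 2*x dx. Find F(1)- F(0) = 1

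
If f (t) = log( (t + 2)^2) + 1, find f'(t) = 2/(t + 2)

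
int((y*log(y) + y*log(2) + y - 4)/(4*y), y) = (y - 4)*log(2*y)/4 + C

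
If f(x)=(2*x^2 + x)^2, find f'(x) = 16*x^3 + 12*x^2 + 2*x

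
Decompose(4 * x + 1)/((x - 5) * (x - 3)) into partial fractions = -13/(2*(x - 3)) + 21/(2*(x - 5))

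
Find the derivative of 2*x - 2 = 2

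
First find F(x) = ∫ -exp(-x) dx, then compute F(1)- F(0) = -1 + exp(-1)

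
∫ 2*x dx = x^2 + C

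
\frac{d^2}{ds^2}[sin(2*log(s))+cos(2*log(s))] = -2*(sin(2*log(s)) + 3*cos(2*log(s)))/s^2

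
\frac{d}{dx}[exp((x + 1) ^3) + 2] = 3*x^2*exp(x^3 + 3*x^2 + 3*x + 1) + 6*x*exp(x^3 + 3*x^2 + 3*x + 1) + 3*exp(x^3 + 3*x^2 + 3*x + 1)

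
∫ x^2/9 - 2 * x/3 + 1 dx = x^3/27 - x^2/3 + x + C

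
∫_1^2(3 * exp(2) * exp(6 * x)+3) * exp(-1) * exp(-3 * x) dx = -exp(4) - exp(-7) + exp(-4) + exp(7)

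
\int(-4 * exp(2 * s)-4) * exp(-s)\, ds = -8*sinh(s) + C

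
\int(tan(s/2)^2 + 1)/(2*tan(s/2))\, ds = log(3*tan(s/2)) + C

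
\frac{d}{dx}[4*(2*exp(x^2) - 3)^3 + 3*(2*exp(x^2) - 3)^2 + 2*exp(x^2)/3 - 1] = 192*x*exp(3*x^2) - 528*x*exp(2*x^2) + 1084*x*exp(x^2)/3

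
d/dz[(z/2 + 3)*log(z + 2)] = (z*log(z + 2) + z + 2*log(z + 2) + 6)/(2*z + 4)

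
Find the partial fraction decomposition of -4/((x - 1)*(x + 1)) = 2/(x + 1) - 2/(x - 1)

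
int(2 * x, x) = x^2 + C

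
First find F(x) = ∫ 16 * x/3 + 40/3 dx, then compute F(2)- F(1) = 64/3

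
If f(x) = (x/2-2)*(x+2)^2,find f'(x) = 3*x^2/2 - 6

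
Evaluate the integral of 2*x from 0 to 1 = 1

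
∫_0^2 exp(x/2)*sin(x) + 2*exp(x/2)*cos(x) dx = 2*E*sin(2)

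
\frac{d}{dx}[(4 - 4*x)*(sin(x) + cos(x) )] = 4*x*sin(x) - 4*x*cos(x) - 8*sin(x)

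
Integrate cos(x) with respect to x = sin(x) + C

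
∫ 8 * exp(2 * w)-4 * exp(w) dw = (2*exp(w) - 1)^2 + C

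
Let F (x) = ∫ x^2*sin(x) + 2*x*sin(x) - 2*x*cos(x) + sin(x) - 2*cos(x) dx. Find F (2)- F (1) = 4*cos(1) - 9*cos(2)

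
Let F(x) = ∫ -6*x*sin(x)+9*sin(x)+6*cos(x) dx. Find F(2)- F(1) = 3*cos(2) + 3*cos(1)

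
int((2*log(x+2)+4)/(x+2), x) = (log(x + 2) + 2)^2 + C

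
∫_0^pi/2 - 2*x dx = -pi^2/4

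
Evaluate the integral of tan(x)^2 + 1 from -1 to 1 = 2*tan(1)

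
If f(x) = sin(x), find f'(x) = cos(x)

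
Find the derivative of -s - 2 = -1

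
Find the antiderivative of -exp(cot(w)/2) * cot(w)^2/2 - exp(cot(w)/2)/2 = exp(cot(w)/2) + C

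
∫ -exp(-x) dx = exp(-x) + C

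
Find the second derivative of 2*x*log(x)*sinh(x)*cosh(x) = (4*x^2*log(x)*sinh(2*x) + 4*x*log(x)*cosh(2*x) + 4*x*cosh(2*x) + sinh(2*x))/x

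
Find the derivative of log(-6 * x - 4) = 3/(3*x + 2)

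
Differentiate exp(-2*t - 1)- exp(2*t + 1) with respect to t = (-2*exp(4*t + 2) - 2)*exp(-2*t - 1)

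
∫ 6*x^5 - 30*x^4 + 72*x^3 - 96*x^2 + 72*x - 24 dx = x^6 - 6*x^5 + 18*x^4 - 32*x^3 + 36*x^2 - 24*x + C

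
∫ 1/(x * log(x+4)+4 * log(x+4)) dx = log(2*log(x + 4)) + C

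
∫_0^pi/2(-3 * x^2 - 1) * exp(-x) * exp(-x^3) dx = -1 + exp(-pi^3/8 - pi/2)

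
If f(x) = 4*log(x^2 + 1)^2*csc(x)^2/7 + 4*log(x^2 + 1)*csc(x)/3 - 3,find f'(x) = 4*(-6*x^2*log(x^2 + 1)^2*cos(x)/sin(x)^2 - 7*x^2*log(x^2 + 1)*cos(x)/sin(x) + 12*x*log(x^2 + 1)/sin(x) + 14*x - 6*log(x^2 + 1)^2*cos(x)/sin(x)^2 - 7*log(x^2 + 1)*cos(x)/sin(x))/((21*x^2 + 21)*sin(x))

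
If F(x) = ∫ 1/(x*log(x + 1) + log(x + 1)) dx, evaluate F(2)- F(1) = log(log(3)) - log(log(2))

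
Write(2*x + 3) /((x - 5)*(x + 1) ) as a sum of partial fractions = -1/(6*(x + 1)) + 13/(6*(x - 5))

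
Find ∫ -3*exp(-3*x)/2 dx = exp(-3*x)/2 + C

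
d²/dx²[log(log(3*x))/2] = (-log(x) - log(3) - 1)/(2*x^2*log(x)^2 + 4*x^2*log(3)*log(x) + 2*x^2*log(3)^2)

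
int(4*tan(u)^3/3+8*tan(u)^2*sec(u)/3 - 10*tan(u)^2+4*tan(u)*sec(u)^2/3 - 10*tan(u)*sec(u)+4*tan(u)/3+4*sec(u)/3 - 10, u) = 2*(tan(u) + sec(u))^2/3 - 10*tan(u) - 10*sec(u) + C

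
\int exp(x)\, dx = exp(x) + C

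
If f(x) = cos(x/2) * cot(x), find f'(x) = -sin(x/2)/(2*tan(x)) - cos(x/2)/sin(x)^2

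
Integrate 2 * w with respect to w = w^2 + C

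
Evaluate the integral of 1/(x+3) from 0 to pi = -log(3) + log(3 + pi)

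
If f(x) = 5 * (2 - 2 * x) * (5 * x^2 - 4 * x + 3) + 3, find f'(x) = -150*x^2 + 180*x - 70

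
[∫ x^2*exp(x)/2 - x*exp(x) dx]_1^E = -E/2 + (-2 + E)^2*exp(E)/2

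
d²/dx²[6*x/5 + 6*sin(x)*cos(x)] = -12*sin(2*x)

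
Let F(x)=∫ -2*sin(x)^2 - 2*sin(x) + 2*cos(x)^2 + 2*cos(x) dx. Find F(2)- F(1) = -(cos(1) + sin(1) + 1)^2 + (cos(2) + sin(2) + 1)^2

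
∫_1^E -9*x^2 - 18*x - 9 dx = 24 - 3*(1 + E)^3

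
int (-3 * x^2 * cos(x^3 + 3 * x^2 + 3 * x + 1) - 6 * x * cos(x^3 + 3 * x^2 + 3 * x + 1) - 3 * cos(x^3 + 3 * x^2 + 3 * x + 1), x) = -sin((x + 1)^3) + C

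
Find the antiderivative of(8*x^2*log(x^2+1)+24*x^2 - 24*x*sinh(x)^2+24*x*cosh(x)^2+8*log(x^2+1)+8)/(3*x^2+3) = 4*(2*x + 3)*(log(x^2 + 1) + 1)/3 + C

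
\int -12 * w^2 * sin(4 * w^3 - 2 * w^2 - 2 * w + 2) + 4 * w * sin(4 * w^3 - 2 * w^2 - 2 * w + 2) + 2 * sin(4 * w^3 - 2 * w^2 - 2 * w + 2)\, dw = cos(2*(2*w^3 - w^2 - w + 1)) + C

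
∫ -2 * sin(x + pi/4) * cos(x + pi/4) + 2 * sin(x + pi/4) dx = (cos(x + pi/4) - 1)^2 + C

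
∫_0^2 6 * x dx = 12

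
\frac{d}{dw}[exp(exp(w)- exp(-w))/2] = (exp(exp(w) - exp(-w)) + exp(2*w + exp(w) - exp(-w)))*exp(-w)/2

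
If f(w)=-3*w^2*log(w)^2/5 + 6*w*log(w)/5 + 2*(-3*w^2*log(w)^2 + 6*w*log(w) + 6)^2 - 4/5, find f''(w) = (1080*w^3*log(w)^4 + 2520*w^3*log(w)^3 + 1080*w^3*log(w)^2 - 2160*w^2*log(w)^3 - 5400*w^2*log(w)^2 - 2160*w^2*log(w) - 6*w*log(w)^2 - 18*w*log(w) - 6*w + 726)/(5*w)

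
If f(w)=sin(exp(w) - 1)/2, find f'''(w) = (-exp(2*w)*cos(exp(w) - 1) - 3*exp(w)*sin(exp(w) - 1) + cos(exp(w) - 1))*exp(w)/2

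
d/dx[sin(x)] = cos(x)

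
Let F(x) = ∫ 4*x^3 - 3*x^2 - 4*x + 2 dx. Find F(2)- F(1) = 4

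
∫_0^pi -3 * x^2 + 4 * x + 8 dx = (-1 + (1 + pi)^2)*(4 - pi)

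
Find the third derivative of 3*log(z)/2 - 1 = 3/z^3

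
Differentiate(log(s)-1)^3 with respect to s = (3*log(s)^2 - 6*log(s) + 3)/s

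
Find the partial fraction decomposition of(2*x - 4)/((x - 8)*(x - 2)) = 2/(x - 8)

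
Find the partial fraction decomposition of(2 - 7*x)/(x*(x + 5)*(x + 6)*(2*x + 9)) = -268/(27*(2*x + 9)) - 22/(9*(x + 6)) + 37/(5*(x + 5)) + 1/(135*x)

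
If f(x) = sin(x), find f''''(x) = sin(x)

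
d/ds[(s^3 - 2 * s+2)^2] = 6*s^5 - 16*s^3 + 12*s^2 + 8*s - 8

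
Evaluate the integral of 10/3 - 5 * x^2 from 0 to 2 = -20/3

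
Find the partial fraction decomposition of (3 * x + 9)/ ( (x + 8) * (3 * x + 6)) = 5/(6*(x + 8)) + 1/(6*(x + 2))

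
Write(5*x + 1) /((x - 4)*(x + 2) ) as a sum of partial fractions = 3/(2*(x + 2)) + 7/(2*(x - 4))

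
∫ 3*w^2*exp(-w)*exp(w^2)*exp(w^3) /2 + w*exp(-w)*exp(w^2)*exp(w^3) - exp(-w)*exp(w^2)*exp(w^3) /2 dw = exp(w*(w^2 + w - 1))/2 + C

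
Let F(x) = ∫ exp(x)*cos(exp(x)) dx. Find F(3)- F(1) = -sin(E) + sin(exp(3))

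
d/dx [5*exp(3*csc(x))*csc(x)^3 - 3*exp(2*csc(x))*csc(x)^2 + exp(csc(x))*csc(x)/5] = (-15*exp(2/sin(x))/sin(x)^2 - 15*exp(2/sin(x))/sin(x)^3 + 6*exp(1/sin(x))/sin(x) + 6*exp(1/sin(x))/sin(x)^2 - 1/5 - 1/(5*sin(x)))*exp(1/sin(x))*cos(x)/sin(x)^2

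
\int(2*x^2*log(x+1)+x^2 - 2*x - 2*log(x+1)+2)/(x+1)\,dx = (x^2 - 2*x + 2)*log(x + 1) + C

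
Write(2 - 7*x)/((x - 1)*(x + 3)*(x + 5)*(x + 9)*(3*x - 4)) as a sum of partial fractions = -594/(7657*(3*x - 4)) + 13/(1488*(x + 9)) - 37/(912*(x + 5)) + 23/(624*(x + 3)) + 1/(48*(x - 1))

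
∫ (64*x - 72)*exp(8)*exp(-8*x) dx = 8*(1 - x)*exp(8 - 8*x) + C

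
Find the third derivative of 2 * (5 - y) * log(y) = (2*y + 20)/y^3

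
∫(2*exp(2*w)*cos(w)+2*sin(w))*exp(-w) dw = 2*sqrt(2)*sin(w + pi/4)*sinh(w) + C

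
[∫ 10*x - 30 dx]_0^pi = -45 + 5*(-3 + pi)^2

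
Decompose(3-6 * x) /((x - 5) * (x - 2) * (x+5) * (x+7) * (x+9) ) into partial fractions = 57/(1232*(x + 9)) - 5/(48*(x + 7)) + 33/(560*(x + 5)) + 1/(231*(x - 2)) - 3/(560*(x - 5))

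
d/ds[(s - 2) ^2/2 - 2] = s - 2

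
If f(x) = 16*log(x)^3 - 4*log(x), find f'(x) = (48*log(x)^2 - 4)/x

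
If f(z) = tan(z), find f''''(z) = 24*tan(z)^5 + 40*tan(z)^3 + 16*tan(z)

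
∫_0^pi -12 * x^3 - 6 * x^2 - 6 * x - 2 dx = (-3*pi - 2)*(pi + pi^3)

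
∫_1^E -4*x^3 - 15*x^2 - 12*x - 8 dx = (-4 - E)*(2*E + exp(2) + exp(3)) + 20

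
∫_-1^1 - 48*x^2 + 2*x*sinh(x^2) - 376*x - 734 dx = -1500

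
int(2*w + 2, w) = w^2 + 2*w + C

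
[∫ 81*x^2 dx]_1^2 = 189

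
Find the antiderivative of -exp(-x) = exp(-x) + C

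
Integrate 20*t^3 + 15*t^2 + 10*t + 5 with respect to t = 5*t^4 + 5*t^3 + 5*t^2 + 5*t + C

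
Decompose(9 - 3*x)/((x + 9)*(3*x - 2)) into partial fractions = 21/(29*(3*x - 2)) - 36/(29*(x + 9))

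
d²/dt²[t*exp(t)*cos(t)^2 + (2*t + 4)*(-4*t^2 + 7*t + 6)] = -2*t*exp(t)*sin(2*t) - 3*t*exp(t)*cos(2*t)/2 + t*exp(t)/2 - 48*t - 2*exp(t)*sin(2*t) + exp(t)*cos(2*t) + exp(t) - 4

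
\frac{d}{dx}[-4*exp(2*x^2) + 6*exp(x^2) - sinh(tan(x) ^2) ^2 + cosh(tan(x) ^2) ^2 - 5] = -16*x*exp(2*x^2) + 12*x*exp(x^2)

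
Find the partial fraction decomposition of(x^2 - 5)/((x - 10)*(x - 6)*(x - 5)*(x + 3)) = -1/(234*(x + 3)) + 1/(2*(x - 5)) - 31/(36*(x - 6)) + 19/(52*(x - 10))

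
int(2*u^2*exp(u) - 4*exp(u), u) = 2*u*(u - 2)*exp(u) + C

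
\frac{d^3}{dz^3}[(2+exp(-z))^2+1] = (-4*exp(z) - 8)*exp(-2*z)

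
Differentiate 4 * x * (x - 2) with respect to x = 8*x - 8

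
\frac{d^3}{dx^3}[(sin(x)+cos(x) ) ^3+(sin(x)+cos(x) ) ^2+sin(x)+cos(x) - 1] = -27*sqrt(2)*sin(3*x + pi/4)/2 - 8*cos(2*x) - 5*sqrt(2)*cos(x + pi/4)/2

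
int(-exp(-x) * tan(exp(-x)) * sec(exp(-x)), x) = sec(exp(-x)) + C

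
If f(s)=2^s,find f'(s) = 2^s*log(2)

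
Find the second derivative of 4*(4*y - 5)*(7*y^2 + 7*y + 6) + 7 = 672*y - 56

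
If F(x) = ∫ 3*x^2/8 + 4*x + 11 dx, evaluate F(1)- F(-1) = 89/4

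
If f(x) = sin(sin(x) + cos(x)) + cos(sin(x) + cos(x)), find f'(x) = 2*cos(x + pi/4)*cos(sqrt(2)*sin(x + pi/4) + pi/4)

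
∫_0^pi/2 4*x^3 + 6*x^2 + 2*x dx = (-pi^2/4 - pi/2)^2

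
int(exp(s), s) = exp(s) + C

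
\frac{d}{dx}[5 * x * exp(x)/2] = 5*x*exp(x)/2 + 5*exp(x)/2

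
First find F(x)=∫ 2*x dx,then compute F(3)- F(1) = 8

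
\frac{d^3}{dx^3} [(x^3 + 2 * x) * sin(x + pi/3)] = x*(-x^2*cos(x + pi/3) - 9*x*sin(x + pi/3) + 16*cos(x + pi/3))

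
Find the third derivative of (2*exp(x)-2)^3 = 216*exp(3*x) - 192*exp(2*x) + 24*exp(x)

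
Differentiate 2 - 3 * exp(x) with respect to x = -3*exp(x)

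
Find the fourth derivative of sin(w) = sin(w)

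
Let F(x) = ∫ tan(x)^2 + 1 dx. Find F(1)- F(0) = tan(1)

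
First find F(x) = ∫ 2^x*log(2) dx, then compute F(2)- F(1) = 2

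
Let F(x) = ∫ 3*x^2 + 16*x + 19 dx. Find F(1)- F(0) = 28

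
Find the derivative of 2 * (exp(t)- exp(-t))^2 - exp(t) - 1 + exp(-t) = (4*exp(4*t) - exp(3*t) - exp(t) - 4)*exp(-2*t)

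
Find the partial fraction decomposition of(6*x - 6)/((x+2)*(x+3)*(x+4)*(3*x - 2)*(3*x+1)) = 9/(55*(3*x + 1)) - 9/(616*(3*x - 2)) - 15/(154*(x + 4)) + 3/(11*(x + 3)) - 9/(40*(x + 2))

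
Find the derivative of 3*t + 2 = 3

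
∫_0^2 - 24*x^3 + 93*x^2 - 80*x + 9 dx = 10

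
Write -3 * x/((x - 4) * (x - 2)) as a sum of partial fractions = 3/(x - 2) - 6/(x - 4)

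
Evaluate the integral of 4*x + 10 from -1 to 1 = 20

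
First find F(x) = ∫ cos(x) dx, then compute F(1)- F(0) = sin(1)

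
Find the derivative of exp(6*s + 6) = 6*exp(6*s + 6)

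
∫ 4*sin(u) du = -4*cos(u) + C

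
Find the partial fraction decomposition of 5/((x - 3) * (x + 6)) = -5/(9*(x + 6)) + 5/(9*(x - 3))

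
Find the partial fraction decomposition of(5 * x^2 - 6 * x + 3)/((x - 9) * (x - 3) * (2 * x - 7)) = -173/(11*(2*x - 7)) + 5/(x - 3) + 59/(11*(x - 9))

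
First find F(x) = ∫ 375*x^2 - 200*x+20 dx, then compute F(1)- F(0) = 45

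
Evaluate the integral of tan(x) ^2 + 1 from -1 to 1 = 2*tan(1)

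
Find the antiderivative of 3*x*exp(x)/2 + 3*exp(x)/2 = 3*x*exp(x)/2 + C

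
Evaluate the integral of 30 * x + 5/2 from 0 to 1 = 35/2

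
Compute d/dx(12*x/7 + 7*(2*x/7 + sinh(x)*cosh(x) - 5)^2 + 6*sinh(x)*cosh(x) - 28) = 8*x*sinh(x)^2 + 36*x/7 + 28*sinh(x)^3*cosh(x) - 128*sinh(x)^2 + 18*sinh(x)*cosh(x) - 576/7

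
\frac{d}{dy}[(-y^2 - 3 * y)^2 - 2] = 4*y^3 + 18*y^2 + 18*y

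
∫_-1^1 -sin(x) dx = 0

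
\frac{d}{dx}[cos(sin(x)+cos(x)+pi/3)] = -sqrt(2)*sin(sqrt(2)*sin(x + pi/4) + pi/3)*cos(x + pi/4)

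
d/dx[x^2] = 2*x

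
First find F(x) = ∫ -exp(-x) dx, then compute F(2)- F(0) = -1 + exp(-2)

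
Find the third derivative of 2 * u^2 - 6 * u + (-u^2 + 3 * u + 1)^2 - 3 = 24*u - 36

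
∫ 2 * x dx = x^2 + C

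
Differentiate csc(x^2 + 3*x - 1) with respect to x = -(2*x + 3)*cos(x^2 + 3*x - 1)/sin(x^2 + 3*x - 1)^2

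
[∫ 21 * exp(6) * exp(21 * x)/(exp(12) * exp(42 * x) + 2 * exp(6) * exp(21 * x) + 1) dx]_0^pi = -exp(6)/(1 + exp(6)) + exp(6 + 21*pi)/(1 + exp(6 + 21*pi))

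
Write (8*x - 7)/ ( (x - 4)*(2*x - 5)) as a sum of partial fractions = -26/(3*(2*x - 5)) + 25/(3*(x - 4))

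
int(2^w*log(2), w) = 2^w + C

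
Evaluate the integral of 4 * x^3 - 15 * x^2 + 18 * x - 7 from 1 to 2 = 0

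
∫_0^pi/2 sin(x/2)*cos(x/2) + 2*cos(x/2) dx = -4 + (sqrt(2)/2 + 2)^2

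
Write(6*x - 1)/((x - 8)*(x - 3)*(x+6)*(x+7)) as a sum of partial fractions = 43/(150*(x + 7)) - 37/(126*(x + 6)) - 17/(450*(x - 3)) + 47/(1050*(x - 8))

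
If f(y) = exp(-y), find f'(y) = -exp(-y)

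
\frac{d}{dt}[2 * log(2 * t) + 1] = 2/t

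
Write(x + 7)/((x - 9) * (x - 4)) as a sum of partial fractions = -11/(5*(x - 4)) + 16/(5*(x - 9))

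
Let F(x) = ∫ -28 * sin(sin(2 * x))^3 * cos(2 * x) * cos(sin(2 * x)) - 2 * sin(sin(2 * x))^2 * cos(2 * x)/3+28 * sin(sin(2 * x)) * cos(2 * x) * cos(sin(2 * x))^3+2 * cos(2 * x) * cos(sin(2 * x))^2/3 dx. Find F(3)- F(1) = -7*(1 - cos(4*sin(2)))/8 - sin(2*sin(2))/6 + sin(2*sin(6))/6 + 7*(1 - cos(4*sin(6)))/8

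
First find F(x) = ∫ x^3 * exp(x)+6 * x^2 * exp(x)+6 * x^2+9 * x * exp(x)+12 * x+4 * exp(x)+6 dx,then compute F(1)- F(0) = 13 + 8*E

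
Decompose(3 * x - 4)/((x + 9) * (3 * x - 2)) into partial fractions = -6/(29*(3*x - 2)) + 31/(29*(x + 9))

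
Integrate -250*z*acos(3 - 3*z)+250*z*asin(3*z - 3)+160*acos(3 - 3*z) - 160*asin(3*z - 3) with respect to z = -(acos(3 - 3*z) - asin(3*z - 3))*(-10*z + 5*(5*z - 3)^2 + 2) + C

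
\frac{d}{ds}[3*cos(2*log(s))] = -6*sin(2*log(s))/s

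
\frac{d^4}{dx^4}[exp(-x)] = exp(-x)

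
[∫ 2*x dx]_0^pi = pi^2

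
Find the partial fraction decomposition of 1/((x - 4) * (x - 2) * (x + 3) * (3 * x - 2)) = 27/(440*(3*x - 2)) - 1/(385*(x + 3)) - 1/(40*(x - 2)) + 1/(140*(x - 4))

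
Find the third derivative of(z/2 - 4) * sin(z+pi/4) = -z*cos(z + pi/4)/2 - 3*sin(z + pi/4)/2 + 4*cos(z + pi/4)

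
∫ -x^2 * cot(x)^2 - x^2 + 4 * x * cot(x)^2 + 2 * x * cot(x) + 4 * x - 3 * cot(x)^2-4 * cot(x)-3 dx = ((x - 2)^2 - 1)*cot(x) + C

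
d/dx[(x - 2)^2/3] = 2*x/3 - 4/3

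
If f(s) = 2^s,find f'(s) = 2^s*log(2)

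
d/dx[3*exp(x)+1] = 3*exp(x)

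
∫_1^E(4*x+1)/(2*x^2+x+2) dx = -log(5) + log(2 + E + 2*exp(2))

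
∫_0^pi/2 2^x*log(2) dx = -1 + 2^(pi/2)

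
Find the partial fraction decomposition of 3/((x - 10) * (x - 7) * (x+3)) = 3/(130*(x + 3)) - 1/(10*(x - 7)) + 1/(13*(x - 10))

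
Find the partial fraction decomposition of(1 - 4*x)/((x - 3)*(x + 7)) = -29/(10*(x + 7)) - 11/(10*(x - 3))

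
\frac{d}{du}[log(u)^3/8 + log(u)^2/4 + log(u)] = (3*log(u)^2 + 4*log(u) + 8)/(8*u)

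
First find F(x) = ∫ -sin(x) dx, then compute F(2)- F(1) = -cos(1) + cos(2)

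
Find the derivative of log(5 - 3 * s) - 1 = 3/(3*s - 5)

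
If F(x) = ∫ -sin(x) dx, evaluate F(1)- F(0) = -1 + cos(1)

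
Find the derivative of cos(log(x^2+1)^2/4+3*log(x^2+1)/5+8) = -x*(5*log(x^2 + 1) + 6)*sin(log(x^2 + 1)^2/4 + 3*log(x^2 + 1)/5 + 8)/(5*x^2 + 5)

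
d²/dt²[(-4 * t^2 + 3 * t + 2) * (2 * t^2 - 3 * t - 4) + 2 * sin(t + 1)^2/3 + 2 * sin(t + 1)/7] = -96*t^2 + 108*t - 2*sin(t + 1)/7 + 4*cos(2*t + 2)/3 + 22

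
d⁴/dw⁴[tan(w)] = 24*tan(w)^5 + 40*tan(w)^3 + 16*tan(w)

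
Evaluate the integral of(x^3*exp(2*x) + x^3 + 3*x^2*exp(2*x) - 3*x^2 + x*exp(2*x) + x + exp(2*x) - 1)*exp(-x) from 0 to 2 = -10*exp(-2) + 10*exp(2)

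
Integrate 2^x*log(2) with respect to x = 2^x + C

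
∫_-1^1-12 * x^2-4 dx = -16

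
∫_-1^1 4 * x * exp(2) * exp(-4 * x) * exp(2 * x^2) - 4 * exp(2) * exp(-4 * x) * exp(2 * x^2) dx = 1 - exp(8)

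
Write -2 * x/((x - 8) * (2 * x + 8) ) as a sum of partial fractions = -1/(3*(x + 4)) - 2/(3*(x - 8))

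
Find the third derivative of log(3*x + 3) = 2/(x^3 + 3*x^2 + 3*x + 1)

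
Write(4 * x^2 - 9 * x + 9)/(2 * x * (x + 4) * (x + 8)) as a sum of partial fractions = 337/(64*(x + 8)) - 109/(32*(x + 4)) + 9/(64*x)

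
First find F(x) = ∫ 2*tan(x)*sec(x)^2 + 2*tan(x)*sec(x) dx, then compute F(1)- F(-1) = 0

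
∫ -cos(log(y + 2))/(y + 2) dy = -sin(log(y + 2)) + C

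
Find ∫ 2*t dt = t^2 + C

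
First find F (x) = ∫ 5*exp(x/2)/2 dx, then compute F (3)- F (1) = -5*exp(1/2) + 5*exp(3/2)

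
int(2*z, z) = z^2 + C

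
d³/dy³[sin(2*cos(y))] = 8*sin(y)^3*cos(2*cos(y)) - 12*sin(y)*sin(2*cos(y))*cos(y) + 2*sin(y)*cos(2*cos(y))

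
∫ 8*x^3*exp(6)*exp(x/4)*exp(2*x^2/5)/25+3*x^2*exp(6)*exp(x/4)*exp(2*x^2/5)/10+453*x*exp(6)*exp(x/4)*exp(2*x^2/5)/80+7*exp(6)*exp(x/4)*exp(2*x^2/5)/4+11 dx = 11*x + (8*x^2 + 5*x + 120)*exp(2*x^2/5 + x/4 + 6)/20 + C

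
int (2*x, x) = x^2 + C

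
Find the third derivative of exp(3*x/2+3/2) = 27*exp(3*x/2 + 3/2)/8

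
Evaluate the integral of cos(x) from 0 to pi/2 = 1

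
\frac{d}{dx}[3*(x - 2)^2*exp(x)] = 3*x^2*exp(x) - 6*x*exp(x)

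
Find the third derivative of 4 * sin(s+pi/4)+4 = -4*cos(s + pi/4)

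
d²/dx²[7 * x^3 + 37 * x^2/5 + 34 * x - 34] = 42*x + 74/5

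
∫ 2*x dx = x^2 + C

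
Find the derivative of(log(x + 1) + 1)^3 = (3*log(x + 1)^2 + 6*log(x + 1) + 3)/(x + 1)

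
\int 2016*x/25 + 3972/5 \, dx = 1008*x^2/25 + 3972*x/5 + C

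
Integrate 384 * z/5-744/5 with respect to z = 192*z^2/5 - 744*z/5 + C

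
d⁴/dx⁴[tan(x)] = 24*tan(x)^5 + 40*tan(x)^3 + 16*tan(x)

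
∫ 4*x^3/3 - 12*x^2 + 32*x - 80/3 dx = x^4/3 - 4*x^3 + 16*x^2 - 80*x/3 + C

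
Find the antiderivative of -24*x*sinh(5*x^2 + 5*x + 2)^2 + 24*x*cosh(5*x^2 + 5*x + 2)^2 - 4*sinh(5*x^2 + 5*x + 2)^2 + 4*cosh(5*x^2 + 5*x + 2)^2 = 12*x^2 + 4*x + C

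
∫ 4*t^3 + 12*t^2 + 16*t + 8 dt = t^4 + 4*t^3 + 8*t^2 + 8*t + C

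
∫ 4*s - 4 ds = 2*s^2 - 4*s + C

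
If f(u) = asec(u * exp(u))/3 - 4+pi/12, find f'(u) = (u + 1)*exp(-u)/(3*u^2*sqrt(1 - exp(-2*u)/u^2))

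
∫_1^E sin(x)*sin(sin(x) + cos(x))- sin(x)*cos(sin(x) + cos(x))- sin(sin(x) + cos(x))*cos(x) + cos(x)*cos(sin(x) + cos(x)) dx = sqrt(2)*(-sin(pi/4 + sqrt(2)*sin(pi/4 + 1)) + sin(sqrt(2)*sin(pi/4 + E) + pi/4))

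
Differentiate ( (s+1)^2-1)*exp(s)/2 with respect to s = s^2*exp(s)/2 + 2*s*exp(s) + exp(s)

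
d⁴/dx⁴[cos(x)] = cos(x)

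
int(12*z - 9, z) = 6*z^2 - 9*z + C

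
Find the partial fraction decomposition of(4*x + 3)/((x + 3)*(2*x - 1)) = 10/(7*(2*x - 1)) + 9/(7*(x + 3))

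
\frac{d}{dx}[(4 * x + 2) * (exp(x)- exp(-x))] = (4*x*exp(2*x) + 4*x + 6*exp(2*x) - 2)*exp(-x)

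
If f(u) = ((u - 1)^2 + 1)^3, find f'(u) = 6*u^5 - 30*u^4 + 72*u^3 - 96*u^2 + 72*u - 24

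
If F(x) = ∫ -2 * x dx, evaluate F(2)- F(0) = -4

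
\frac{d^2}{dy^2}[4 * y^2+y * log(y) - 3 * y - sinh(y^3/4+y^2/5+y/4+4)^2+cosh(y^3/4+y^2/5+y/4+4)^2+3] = (8*y + 1)/y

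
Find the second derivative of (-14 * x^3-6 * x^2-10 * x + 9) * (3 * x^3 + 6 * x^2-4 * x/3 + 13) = -1260*x^4 - 2040*x^3 - 568*x^2 - 1242*x - 64/3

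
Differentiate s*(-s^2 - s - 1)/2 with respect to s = -3*s^2/2 - s - 1/2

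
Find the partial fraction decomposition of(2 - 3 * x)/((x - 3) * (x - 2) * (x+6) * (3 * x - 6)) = -5/(432*(x + 6)) + 13/(48*(x - 2)) + 1/(6*(x - 2)^2) - 7/(27*(x - 3))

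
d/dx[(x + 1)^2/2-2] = x + 1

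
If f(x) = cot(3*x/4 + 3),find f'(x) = -3/(4*sin(3*x/4 + 3)^2)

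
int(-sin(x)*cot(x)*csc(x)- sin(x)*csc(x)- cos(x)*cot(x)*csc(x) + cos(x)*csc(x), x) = 1/tan(x) + C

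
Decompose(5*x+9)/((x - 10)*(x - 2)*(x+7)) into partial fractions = -26/(153*(x + 7)) - 19/(72*(x - 2)) + 59/(136*(x - 10))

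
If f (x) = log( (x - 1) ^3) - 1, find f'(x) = 3/(x - 1)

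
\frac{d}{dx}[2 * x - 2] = 2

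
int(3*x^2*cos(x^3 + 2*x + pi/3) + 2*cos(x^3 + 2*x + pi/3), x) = sin(x^3 + 2*x + pi/3) + C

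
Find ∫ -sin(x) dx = cos(x) + C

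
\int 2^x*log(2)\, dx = 2^x + C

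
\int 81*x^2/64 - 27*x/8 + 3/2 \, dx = 27*x^3/64 - 27*x^2/16 + 3*x/2 + C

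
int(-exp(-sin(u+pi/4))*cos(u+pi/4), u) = exp(-sin(u + pi/4)) + C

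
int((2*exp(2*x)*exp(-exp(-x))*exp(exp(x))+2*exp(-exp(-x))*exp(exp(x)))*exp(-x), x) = 2*exp(2*sinh(x)) + C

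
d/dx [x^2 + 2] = 2*x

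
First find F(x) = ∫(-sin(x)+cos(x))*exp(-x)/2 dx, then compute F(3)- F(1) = (-sin(1) + exp(-2)*sin(3))*exp(-1)/2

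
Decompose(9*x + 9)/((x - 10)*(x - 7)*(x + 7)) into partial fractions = -27/(119*(x + 7)) - 12/(7*(x - 7)) + 33/(17*(x - 10))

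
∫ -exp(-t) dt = exp(-t) + C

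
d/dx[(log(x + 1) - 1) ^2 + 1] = (2*log(x + 1) - 2)/(x + 1)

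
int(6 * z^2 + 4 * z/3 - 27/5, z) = 2*z^3 + 2*z^2/3 - 27*z/5 + C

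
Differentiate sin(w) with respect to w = cos(w)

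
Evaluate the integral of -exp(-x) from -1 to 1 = -E + exp(-1)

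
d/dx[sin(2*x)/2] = cos(2*x)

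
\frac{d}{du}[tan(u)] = cos(u)^(-2)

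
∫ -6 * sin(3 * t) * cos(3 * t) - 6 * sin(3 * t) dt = (cos(3*t) + 2)*cos(3*t) + C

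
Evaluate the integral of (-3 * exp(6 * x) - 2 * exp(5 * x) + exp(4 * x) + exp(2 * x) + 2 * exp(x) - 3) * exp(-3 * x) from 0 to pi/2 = -(-exp(-pi/2) + exp(pi/2))^3 - (-exp(-pi/2) + exp(pi/2))^2 - 2*exp(pi/2) + 2*exp(-pi/2)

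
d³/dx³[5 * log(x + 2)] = 10/(x^3 + 6*x^2 + 12*x + 8)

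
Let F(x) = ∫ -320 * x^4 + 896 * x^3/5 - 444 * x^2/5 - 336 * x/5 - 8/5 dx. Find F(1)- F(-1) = -952/5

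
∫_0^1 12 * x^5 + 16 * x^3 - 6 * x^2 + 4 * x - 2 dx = 4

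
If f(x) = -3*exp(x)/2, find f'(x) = -3*exp(x)/2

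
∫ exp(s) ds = exp(s) + C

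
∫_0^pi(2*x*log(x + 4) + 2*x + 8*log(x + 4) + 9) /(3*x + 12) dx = -6*log(2) + (2*pi/3 + 3)*log(pi + 4)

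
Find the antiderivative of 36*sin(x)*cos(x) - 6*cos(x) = 6*(3*sin(x) - 1)*sin(x) + C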